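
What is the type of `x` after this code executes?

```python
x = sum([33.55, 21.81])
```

sum() of floats returns float

float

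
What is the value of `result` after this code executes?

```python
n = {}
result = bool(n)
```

n = {}; result = False

False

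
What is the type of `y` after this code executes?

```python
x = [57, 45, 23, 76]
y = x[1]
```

Indexing list[int] returns int

int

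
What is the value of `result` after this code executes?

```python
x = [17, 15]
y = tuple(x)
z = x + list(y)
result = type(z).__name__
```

x is list; y is tuple; z is list; result = 'list'

'list'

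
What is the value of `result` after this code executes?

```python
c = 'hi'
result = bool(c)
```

c = 'hi'; result = True

True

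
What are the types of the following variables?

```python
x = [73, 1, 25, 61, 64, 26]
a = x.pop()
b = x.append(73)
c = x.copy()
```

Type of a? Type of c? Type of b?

pop() returns element; copy() returns list; append() returns None

int, list, NoneType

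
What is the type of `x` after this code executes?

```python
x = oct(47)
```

oct() returns str representation

str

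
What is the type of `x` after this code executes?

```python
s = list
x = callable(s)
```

callable() returns bool

bool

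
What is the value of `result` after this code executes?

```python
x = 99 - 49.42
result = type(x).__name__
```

x is float; result = 'float'

'float'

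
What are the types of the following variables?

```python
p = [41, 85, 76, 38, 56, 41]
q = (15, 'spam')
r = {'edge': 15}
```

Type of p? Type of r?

p is assigned a list literal (square brackets); r is assigned a dict literal ({key: value})

list, dict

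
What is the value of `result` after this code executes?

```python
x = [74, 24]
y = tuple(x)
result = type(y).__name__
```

x is list; y is tuple; result = 'tuple'

'tuple'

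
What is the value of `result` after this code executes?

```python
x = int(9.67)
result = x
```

x = 9; result = 9

9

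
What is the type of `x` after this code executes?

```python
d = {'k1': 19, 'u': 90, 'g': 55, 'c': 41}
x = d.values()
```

.values() returns dict_values view

dict_values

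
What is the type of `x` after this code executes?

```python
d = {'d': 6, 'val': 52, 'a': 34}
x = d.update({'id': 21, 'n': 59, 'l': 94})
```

dict.update() returns None

NoneType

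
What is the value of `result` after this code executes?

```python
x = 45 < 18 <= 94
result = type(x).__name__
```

x is bool; result = 'bool'

'bool'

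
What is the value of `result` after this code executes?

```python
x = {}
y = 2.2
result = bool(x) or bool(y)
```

x = {}; y = 2.2; result = True

True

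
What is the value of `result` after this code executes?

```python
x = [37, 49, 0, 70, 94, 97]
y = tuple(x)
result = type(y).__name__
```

x is list; y is tuple; result = 'tuple'

'tuple'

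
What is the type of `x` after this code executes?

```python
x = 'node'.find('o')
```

str.find() returns int index

int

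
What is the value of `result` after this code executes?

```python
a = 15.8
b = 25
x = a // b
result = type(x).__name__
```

a is float; b is int; x is float; result = 'float'

'float'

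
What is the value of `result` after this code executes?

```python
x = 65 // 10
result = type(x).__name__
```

x is int; result = 'int'

'int'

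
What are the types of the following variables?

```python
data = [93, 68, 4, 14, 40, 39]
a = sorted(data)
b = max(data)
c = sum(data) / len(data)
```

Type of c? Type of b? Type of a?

int / int = float; max of ints returns int; sorted() returns list

float, int, list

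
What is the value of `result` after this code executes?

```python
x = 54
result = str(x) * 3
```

x = 54; result = '545454'

'545454'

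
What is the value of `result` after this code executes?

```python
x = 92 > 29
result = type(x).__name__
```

x is bool; result = 'bool'

'bool'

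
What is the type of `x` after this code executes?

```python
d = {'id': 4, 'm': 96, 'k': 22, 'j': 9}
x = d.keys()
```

.keys() returns dict_keys view

dict_keys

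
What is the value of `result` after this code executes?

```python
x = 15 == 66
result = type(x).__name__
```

x is bool; result = 'bool'

'bool'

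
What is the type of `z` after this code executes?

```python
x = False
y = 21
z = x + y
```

bool + int = int (bool is subclass of int)

int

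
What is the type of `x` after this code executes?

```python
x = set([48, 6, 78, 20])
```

set() constructor returns set

set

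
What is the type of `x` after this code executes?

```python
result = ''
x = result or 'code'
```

'or' returns first truthy value (str)

str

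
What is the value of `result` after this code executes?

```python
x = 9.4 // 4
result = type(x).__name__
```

x is float; result = 'float'

'float'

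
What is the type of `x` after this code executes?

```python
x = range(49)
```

range() returns a range object

range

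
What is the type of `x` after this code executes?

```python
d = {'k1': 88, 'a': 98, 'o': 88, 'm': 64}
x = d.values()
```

.values() returns dict_values view

dict_values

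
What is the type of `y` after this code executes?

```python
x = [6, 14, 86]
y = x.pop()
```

list.pop() returns the popped element

int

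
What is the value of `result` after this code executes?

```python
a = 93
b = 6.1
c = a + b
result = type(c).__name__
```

a is int; b is float; c is float; result = 'float'

'float'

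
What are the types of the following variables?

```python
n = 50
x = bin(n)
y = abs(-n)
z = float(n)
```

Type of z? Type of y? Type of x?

float() returns float; abs() of int returns int; bin() returns str

float, int, str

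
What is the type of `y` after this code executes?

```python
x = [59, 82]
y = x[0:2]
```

Slicing a list returns a list

list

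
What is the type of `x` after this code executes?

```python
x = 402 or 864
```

'or' returns first truthy value (int)

int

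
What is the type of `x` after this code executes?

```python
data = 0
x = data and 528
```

'and' returns first falsy value (0 is int)

int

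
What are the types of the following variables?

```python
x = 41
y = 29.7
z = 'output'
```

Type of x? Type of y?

x is assigned a bare integer (no decimal point), so it is an int; y is assigned a number with a decimal point, so it is a float

int, float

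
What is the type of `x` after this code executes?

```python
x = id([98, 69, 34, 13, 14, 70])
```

id() returns int

int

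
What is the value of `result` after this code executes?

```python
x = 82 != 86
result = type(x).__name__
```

x is bool; result = 'bool'

'bool'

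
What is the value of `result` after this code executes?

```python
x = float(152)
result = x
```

x = 152.0; result = 152.0

152.0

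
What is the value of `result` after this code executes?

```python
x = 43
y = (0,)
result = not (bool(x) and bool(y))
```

x = 43; y = (0,); result = False

False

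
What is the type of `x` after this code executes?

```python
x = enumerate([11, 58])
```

enumerate() returns an enumerate object

enumerate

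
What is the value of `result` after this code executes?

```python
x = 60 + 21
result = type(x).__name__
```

x is int; result = 'int'

'int'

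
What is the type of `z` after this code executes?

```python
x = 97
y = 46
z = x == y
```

Comparison returns bool

bool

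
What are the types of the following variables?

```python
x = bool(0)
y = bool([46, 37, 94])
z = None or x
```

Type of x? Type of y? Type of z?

bool() returns bool; bool() returns bool; None or bool returns the bool

bool, bool, bool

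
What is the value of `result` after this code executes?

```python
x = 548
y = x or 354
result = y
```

x = 548; y = 548; result = 548

548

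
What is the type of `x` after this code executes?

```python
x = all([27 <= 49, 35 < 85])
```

all() returns bool

bool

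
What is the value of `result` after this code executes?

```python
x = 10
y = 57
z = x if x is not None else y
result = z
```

x = 10; y = 57; z = 10; result = 10

10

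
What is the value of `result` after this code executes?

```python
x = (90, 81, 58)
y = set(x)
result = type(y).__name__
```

x is tuple; y is set; result = 'set'

'set'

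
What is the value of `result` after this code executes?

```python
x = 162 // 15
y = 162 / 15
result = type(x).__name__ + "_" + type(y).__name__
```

x is int; y is float; result = 'int_float'

'int_float'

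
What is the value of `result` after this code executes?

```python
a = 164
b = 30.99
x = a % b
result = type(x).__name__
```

a is int; b is float; x is float; result = 'float'

'float'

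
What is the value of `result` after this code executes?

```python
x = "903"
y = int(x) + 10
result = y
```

x = '903'; y = 913; result = 913

913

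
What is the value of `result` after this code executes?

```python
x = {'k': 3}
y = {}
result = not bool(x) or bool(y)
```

x = {'k': 3}; y = {}; result = False

False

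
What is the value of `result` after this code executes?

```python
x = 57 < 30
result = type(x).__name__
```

x is bool; result = 'bool'

'bool'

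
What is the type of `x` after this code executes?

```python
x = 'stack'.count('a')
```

str.count() returns int

int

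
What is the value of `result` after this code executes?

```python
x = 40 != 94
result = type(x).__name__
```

x is bool; result = 'bool'

'bool'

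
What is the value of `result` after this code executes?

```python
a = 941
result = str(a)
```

a = 941; result = '941'

'941'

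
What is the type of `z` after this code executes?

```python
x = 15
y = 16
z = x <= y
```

Comparison returns bool

bool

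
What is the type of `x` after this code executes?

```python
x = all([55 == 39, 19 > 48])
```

all() returns bool

bool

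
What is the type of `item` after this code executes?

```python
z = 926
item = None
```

None has type NoneType

NoneType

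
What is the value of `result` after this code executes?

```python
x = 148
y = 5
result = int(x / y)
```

x = 148; y = 5; result = 29

29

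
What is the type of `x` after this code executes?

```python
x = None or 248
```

'or' with None returns the other truthy value

int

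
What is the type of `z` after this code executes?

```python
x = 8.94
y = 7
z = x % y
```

float % int = float

float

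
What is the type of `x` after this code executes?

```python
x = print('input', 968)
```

print() returns None

NoneType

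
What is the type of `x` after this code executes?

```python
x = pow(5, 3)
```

pow(int, int) returns int

int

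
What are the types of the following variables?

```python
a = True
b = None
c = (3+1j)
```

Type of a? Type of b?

a is assigned the constant True, which has type bool; b is assigned None, whose type is NoneType

bool, NoneType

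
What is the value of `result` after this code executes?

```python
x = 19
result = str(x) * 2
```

x = 19; result = '1919'

'1919'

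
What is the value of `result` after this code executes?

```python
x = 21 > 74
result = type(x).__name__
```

x is bool; result = 'bool'

'bool'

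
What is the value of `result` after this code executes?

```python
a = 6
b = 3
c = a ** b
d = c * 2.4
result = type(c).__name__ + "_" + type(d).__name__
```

a is int; b is int; c is int; d is float; result = 'int_float'

'int_float'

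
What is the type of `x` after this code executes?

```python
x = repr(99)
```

repr() returns str

str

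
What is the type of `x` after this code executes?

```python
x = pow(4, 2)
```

pow(int, int) returns int

int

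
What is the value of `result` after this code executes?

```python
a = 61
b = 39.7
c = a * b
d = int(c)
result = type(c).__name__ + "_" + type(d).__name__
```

a is int; b is float; c is float; d is int; result = 'float_int'

'float_int'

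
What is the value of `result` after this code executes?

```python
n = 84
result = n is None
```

n = 84; result = False

False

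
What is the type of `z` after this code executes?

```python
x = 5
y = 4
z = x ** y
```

positive int ** positive int = int

int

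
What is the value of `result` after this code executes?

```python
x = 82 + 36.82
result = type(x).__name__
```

x is float; result = 'float'

'float'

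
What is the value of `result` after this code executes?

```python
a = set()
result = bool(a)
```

a = set(); result = False

False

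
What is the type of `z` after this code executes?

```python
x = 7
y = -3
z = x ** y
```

int ** negative = float

float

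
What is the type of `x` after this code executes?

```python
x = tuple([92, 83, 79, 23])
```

tuple() constructor returns tuple

tuple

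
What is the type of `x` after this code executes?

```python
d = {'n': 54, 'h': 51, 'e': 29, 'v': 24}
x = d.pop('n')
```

dict.pop() returns the value

int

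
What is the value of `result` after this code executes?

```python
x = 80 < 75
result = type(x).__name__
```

x is bool; result = 'bool'

'bool'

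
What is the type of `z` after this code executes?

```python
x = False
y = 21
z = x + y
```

bool + int = int (bool is subclass of int)

int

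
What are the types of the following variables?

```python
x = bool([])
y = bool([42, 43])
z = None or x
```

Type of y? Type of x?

bool() returns bool; bool() returns bool

bool, bool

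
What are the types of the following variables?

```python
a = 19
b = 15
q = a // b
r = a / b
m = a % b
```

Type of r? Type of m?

/ returns float; % of ints returns int

float, int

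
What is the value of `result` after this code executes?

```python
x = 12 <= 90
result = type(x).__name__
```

x is bool; result = 'bool'

'bool'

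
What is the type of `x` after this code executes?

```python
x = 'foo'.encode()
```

str.encode() returns bytes

bytes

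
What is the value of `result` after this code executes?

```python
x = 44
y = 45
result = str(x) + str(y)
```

x = 44; y = 45; result = '4445'

'4445'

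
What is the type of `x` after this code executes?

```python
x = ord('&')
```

ord() returns int (code point)

int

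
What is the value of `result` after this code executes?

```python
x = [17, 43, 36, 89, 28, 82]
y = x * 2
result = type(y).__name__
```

x is list; y is list; result = 'list'

'list'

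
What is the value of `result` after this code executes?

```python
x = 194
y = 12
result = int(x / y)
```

x = 194; y = 12; result = 16

16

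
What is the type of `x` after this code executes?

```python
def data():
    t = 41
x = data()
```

Function without return returns None

NoneType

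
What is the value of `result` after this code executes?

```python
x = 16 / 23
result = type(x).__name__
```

x is float; result = 'float'

'float'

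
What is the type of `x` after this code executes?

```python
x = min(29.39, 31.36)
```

min() of floats returns float

float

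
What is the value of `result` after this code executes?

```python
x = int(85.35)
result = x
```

x = 85; result = 85

85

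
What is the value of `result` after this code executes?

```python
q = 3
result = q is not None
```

q = 3; result = True

True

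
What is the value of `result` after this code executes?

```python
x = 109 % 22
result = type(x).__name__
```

x is int; result = 'int'

'int'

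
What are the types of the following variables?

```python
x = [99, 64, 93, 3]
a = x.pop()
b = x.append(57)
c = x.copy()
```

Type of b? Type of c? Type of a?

append() returns None; copy() returns list; pop() returns element

NoneType, list, int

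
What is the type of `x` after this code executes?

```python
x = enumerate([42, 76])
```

enumerate() returns an enumerate object

enumerate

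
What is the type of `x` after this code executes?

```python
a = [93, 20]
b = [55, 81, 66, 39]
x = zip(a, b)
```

zip() returns a zip object

zip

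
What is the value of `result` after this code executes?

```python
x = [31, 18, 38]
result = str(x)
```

x = [31, 18, 38]; result = '[31, 18, 38]'

'[31, 18, 38]'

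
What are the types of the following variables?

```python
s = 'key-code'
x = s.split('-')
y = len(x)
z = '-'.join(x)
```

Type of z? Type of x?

str.join() returns str; str.split() returns list

str, list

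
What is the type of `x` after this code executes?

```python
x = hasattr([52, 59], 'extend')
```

hasattr() returns bool

bool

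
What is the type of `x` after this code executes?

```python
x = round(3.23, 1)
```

round() with decimal places returns float

float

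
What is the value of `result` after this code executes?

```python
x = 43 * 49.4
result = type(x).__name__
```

x is float; result = 'float'

'float'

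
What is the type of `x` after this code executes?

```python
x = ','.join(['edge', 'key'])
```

str.join() returns str

str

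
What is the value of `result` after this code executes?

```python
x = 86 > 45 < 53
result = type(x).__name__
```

x is bool; result = 'bool'

'bool'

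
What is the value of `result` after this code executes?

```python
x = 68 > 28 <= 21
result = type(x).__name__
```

x is bool; result = 'bool'

'bool'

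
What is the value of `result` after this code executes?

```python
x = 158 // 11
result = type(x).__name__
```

x is int; result = 'int'

'int'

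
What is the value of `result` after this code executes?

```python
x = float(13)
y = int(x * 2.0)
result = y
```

x = 13.0; y = 26; result = 26

26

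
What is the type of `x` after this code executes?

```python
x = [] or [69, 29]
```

'or' returns first truthy value (list)

list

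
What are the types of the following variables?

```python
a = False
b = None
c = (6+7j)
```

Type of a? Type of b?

a is assigned the constant False, which has type bool; b is assigned None, whose type is NoneType

bool, NoneType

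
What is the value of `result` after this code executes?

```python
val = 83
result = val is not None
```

val = 83; result = True

True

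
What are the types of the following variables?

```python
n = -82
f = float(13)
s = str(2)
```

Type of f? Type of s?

f is assigned the result of calling float(), which returns a float; s is assigned the result of calling str(), which returns a str

float, str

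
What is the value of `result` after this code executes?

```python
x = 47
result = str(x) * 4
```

x = 47; result = '47474747'

'47474747'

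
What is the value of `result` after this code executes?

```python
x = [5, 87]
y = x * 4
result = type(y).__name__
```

x is list; y is list; result = 'list'

'list'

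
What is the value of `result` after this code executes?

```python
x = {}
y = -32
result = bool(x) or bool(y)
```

x = {}; y = -32; result = True

True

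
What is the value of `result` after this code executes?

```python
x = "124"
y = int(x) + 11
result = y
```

x = '124'; y = 135; result = 135

135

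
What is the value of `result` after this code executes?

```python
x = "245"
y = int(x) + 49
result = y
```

x = '245'; y = 294; result = 294

294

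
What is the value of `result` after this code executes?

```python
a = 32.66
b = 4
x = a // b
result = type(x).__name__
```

a is float; b is int; x is float; result = 'float'

'float'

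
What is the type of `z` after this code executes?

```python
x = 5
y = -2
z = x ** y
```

int ** negative = float

float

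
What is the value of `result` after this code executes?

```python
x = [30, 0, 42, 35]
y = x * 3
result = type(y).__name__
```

x is list; y is list; result = 'list'

'list'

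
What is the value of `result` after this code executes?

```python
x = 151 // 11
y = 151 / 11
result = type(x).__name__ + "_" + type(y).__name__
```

x is int; y is float; result = 'int_float'

'int_float'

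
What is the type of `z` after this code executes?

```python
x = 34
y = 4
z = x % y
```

int % int = int

int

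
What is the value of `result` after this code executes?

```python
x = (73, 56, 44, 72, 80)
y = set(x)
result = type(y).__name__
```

x is tuple; y is set; result = 'set'

'set'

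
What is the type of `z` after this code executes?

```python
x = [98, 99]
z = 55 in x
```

'in' operator returns bool

bool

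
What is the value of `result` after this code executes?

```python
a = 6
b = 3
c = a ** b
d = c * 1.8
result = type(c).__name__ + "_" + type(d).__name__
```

a is int; b is int; c is int; d is float; result = 'int_float'

'int_float'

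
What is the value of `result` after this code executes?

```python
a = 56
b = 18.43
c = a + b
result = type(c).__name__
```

a is int; b is float; c is float; result = 'float'

'float'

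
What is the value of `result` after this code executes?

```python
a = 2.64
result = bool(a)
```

a = 2.64; result = True

True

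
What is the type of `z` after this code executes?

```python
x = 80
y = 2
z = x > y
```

Comparison returns bool

bool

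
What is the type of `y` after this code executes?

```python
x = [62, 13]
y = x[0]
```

Indexing list[int] returns int

int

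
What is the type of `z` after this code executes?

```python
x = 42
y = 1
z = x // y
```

int // int = int

int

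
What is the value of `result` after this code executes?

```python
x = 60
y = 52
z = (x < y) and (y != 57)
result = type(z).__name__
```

x is int; y is int; z is bool; result = 'bool'

'bool'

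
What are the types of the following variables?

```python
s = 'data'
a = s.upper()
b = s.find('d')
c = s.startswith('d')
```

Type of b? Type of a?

find() returns int; upper() returns str

int, str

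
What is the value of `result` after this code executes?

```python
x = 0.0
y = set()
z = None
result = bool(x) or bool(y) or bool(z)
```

x = 0.0; y = set(); z = None; result = False

False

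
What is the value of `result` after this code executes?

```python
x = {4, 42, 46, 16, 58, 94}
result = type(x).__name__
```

x is set; result = 'set'

'set'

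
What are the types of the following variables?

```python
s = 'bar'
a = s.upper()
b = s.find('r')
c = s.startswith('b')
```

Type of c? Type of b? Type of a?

startswith() returns bool; find() returns int; upper() returns str

bool, int, str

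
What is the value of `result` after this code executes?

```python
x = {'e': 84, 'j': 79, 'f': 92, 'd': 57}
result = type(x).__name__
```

x is dict; result = 'dict'

'dict'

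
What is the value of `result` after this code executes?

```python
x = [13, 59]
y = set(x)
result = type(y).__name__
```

x is list; y is set; result = 'set'

'set'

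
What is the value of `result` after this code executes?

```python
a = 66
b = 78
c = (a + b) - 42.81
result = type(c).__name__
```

a is int; b is int; c is float; result = 'float'

'float'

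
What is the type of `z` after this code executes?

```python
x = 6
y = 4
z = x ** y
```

positive int ** positive int = int

int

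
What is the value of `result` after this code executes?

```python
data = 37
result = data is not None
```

data = 37; result = True

True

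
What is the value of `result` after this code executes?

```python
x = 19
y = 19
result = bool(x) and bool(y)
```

x = 19; y = 19; result = True

True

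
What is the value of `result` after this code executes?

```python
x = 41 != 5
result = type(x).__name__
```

x is bool; result = 'bool'

'bool'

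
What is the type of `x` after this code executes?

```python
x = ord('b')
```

ord() returns int (code point)

int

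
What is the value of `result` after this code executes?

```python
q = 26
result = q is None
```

q = 26; result = False

False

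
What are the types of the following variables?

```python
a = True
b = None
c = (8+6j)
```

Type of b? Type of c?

b is assigned None, whose type is NoneType; c is assigned (8+6j), an int plus an imaginary literal (j suffix), which evaluates to complex

NoneType, complex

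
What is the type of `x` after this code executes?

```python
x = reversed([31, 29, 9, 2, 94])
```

reversed() on a list returns list_reverseiterator

list_reverseiterator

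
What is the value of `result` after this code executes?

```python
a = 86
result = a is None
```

a = 86; result = False

False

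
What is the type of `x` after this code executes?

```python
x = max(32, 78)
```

max() of ints returns int

int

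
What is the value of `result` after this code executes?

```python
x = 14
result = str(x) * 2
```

x = 14; result = '1414'

'1414'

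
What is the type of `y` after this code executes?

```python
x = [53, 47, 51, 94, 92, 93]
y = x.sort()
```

list.sort() returns None (mutates in place)

NoneType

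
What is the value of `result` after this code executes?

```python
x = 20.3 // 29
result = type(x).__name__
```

x is float; result = 'float'

'float'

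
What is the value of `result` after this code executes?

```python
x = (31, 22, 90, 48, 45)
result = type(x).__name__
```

x is tuple; result = 'tuple'

'tuple'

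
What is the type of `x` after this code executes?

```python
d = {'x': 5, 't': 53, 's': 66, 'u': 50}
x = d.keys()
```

.keys() returns dict_keys view

dict_keys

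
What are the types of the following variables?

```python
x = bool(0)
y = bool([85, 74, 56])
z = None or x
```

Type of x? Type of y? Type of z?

bool() returns bool; bool() returns bool; None or bool returns the bool

bool, bool, bool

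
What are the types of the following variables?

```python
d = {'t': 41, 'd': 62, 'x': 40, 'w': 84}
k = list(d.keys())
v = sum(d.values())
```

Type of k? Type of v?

list() converts to list; sum of ints is int

list, int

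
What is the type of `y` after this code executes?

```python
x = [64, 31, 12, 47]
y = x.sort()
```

list.sort() returns None (mutates in place)

NoneType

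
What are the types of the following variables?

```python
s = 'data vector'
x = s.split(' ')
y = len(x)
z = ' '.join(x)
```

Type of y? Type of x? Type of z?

len() returns int; str.split() returns list; str.join() returns str

int, list, str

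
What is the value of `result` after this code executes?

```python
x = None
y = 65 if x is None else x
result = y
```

x = None; y = 65; result = 65

65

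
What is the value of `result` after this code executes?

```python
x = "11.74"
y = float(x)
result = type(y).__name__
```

x is str; y is float; result = 'float'

'float'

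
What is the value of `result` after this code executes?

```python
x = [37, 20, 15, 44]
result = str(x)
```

x = [37, 20, 15, 44]; result = '[37, 20, 15, 44]'

'[37, 20, 15, 44]'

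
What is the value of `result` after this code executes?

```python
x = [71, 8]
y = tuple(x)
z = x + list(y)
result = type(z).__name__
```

x is list; y is tuple; z is list; result = 'list'

'list'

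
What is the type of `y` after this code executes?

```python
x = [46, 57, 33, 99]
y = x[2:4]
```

Slicing a list returns a list

list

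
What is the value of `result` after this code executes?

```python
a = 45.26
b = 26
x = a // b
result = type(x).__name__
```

a is float; b is int; x is float; result = 'float'

'float'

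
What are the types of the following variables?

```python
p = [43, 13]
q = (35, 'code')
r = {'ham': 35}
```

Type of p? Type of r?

p is assigned a list literal (square brackets); r is assigned a dict literal ({key: value})

list, dict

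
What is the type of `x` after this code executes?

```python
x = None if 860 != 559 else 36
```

860 != 559 is True, so the if branch is taken

NoneType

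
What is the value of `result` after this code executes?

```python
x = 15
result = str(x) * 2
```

x = 15; result = '1515'

'1515'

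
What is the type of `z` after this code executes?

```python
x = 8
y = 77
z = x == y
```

Comparison returns bool

bool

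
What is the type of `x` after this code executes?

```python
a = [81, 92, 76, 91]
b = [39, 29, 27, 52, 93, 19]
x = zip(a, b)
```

zip() returns a zip object

zip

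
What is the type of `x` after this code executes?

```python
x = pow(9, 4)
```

pow(int, int) returns int

int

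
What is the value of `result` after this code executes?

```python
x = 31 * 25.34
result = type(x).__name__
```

x is float; result = 'float'

'float'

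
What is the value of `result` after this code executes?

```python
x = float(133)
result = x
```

x = 133.0; result = 133.0

133.0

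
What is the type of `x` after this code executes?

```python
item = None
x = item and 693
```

'and' returns first falsy value (None)

NoneType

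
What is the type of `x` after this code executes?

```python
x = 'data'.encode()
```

str.encode() returns bytes

bytes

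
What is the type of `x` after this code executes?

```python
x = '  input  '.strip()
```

str.strip() returns str

str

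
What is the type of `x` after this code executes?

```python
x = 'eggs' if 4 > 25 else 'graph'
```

Both branches of conditional are str

str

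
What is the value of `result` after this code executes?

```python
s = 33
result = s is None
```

s = 33; result = False

False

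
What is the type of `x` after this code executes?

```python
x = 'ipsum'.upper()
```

str.upper() returns str

str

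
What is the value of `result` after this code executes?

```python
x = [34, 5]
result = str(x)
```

x = [34, 5]; result = '[34, 5]'

'[34, 5]'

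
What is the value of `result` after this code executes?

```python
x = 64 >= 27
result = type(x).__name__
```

x is bool; result = 'bool'

'bool'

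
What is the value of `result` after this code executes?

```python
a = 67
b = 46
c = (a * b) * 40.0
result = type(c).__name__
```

a is int; b is int; c is float; result = 'float'

'float'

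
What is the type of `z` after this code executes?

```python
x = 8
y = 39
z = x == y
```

Equality comparison returns bool

bool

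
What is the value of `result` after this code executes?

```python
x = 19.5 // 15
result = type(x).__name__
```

x is float; result = 'float'

'float'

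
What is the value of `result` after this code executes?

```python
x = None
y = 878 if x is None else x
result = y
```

x = None; y = 878; result = 878

878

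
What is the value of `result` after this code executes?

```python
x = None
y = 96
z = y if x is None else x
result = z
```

x = None; y = 96; z = 96; result = 96

96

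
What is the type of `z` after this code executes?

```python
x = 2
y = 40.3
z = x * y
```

int * float = float

float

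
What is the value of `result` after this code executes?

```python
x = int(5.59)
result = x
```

x = 5; result = 5

5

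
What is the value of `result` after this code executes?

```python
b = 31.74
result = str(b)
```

b = 31.74; result = '31.74'

'31.74'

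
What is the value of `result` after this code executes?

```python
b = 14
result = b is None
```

b = 14; result = False

False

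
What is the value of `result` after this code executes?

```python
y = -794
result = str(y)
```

y = -794; result = '-794'

'-794'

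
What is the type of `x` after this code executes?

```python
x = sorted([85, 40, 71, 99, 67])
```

sorted() always returns list

list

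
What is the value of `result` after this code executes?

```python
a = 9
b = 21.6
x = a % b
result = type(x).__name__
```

a is int; b is float; x is float; result = 'float'

'float'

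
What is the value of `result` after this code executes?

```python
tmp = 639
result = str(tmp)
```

tmp = 639; result = '639'

'639'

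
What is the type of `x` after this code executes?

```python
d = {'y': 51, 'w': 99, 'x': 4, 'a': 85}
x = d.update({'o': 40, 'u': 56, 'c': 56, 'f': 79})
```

dict.update() returns None

NoneType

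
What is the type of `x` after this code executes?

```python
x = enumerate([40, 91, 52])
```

enumerate() returns an enumerate object

enumerate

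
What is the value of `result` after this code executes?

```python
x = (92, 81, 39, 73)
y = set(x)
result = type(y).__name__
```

x is tuple; y is set; result = 'set'

'set'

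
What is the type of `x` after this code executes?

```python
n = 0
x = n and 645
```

'and' returns first falsy value (0 is int)

int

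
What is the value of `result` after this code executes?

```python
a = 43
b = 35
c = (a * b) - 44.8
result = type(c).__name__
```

a is int; b is int; c is float; result = 'float'

'float'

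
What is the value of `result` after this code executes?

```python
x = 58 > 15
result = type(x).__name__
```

x is bool; result = 'bool'

'bool'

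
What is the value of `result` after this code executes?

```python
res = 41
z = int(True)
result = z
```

res = 41; z = 1; result = 1

1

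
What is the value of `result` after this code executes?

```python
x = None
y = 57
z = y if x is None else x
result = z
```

x = None; y = 57; z = 57; result = 57

57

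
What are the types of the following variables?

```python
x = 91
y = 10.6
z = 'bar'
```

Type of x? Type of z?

x is assigned a bare integer (no decimal point), so it is an int; z is assigned a quoted string literal, so it is a str

int, str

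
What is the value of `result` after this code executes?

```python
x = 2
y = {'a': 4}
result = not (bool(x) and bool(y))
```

x = 2; y = {'a': 4}; result = False

False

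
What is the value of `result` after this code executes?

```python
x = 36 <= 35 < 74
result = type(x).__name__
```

x is bool; result = 'bool'

'bool'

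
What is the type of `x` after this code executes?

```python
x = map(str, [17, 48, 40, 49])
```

map() returns a map object

map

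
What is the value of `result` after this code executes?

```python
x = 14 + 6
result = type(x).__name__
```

x is int; result = 'int'

'int'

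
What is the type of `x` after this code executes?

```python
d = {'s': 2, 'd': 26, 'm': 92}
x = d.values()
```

.values() returns dict_values view

dict_values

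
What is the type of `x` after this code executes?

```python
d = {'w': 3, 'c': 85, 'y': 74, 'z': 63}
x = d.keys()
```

.keys() returns dict_keys view

dict_keys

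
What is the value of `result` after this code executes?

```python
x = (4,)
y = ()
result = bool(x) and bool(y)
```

x = (4,); y = (); result = False

False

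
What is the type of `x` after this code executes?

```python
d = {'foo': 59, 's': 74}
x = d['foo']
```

Accessing dict[str, int] with str key returns int

int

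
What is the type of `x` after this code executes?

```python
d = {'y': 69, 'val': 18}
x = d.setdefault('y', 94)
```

dict.setdefault() returns the (existing or default) value

int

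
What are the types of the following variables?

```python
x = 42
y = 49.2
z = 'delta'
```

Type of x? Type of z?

x is assigned a bare integer (no decimal point), so it is an int; z is assigned a quoted string literal, so it is a str

int, str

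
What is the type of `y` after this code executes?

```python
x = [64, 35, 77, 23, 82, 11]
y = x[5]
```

Indexing list[int] returns int

int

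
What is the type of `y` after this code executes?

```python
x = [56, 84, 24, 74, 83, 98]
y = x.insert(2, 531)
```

list.insert() returns None

NoneType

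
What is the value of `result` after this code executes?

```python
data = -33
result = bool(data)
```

data = -33; result = True

True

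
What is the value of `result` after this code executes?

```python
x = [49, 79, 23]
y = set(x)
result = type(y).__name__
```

x is list; y is set; result = 'set'

'set'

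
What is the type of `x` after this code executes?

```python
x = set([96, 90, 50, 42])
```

set() constructor returns set

set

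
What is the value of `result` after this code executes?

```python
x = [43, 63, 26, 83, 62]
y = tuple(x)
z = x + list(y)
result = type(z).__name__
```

x is list; y is tuple; z is list; result = 'list'

'list'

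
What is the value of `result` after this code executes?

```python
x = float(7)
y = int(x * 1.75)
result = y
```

x = 7.0; y = 12; result = 12

12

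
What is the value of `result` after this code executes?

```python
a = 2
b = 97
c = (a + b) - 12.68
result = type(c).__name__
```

a is int; b is int; c is float; result = 'float'

'float'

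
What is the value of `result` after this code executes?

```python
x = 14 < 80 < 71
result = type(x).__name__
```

x is bool; result = 'bool'

'bool'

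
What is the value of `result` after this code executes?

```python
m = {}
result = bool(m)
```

m = {}; result = False

False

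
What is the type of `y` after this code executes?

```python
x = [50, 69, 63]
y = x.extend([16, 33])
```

list.extend() returns None

NoneType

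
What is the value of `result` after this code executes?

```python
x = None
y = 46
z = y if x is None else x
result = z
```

x = None; y = 46; z = 46; result = 46

46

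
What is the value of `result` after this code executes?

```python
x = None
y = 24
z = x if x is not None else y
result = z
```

x = None; y = 24; z = 24; result = 24

24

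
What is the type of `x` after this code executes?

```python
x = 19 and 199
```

'and' with truthy values returns last operand (int)

int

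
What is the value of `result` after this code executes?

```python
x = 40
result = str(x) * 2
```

x = 40; result = '4040'

'4040'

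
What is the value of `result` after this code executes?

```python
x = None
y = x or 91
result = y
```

x = None; y = 91; result = 91

91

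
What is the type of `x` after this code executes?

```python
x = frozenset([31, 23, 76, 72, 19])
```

frozenset() returns frozenset

frozenset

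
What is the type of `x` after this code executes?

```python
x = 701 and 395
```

'and' with truthy values returns last operand (int)

int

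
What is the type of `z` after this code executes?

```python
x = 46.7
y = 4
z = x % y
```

float % int = float

float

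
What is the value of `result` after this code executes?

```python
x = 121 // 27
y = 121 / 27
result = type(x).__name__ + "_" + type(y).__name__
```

x is int; y is float; result = 'int_float'

'int_float'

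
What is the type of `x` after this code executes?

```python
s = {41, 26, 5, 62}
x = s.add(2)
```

set.add() returns None (mutates in place)

NoneType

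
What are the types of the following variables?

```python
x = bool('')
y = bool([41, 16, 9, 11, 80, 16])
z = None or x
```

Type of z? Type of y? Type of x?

None or bool returns the bool; bool() returns bool; bool() returns bool

bool, bool, bool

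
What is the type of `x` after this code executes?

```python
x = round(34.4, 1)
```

round() with decimal places returns float

float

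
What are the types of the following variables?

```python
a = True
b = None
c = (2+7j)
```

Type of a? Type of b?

a is assigned the constant True, which has type bool; b is assigned None, whose type is NoneType

bool, NoneType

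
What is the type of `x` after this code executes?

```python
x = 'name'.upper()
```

str.upper() returns str

str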